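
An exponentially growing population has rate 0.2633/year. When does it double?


Exponential growth: P(t) = P₀ e^(0.2633t). Set P(t)/P₀ = 2: e^(0.2633t) = 2.
Solve: t = ln(2)/0.2633 ≈ 2.63 years.


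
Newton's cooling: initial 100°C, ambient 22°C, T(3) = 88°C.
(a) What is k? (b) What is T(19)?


Newton's law: T(t) = T_a + (T₀ - T_a)e^(-kt).
(a) Use T(3) = 88: (88 - 22)/(100 - 22) = e^(-k·3), so k = -ln(0.846)/3 ≈ 0.0557.
(b) Apply k to t = 19: T(19) = 22 + (78)e^(-1.058) ≈ 49.1°C.


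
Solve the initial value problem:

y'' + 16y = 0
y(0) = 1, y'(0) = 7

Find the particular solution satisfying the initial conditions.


Characteristic roots of r² + 16 = 0 are ±4i, so y = C₁cos(4x) + C₂sin(4x).
Apply y(0) = 1: C₁ = 1. Differentiate and apply y'(0) = 7: 4·C₂ = 7, so C₂ = 7/4.
Particular solution: y = cos(4x) + (7/4)sin(4x).


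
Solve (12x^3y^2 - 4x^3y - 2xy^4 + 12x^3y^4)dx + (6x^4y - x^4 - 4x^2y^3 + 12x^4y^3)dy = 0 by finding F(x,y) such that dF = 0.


Check exactness: ∂M/∂y = 24x^3y - 4x^3 - 8xy^3 + 48x^3y^3 and ∂N/∂x = 24x^3y - 4x^3 - 8xy^3 + 48x^3y^3; equal, so the equation is exact.
Integrate M with respect to x (treating y as constant): ∫M dx = 3x^4y^2 - x^4y - x^2y^4 + 3x^4y^4 + h(y).
Differentiate w.r.t. y and set equal to N: all terms match, so h'(y) = 0 and h is a constant absorbed into C.
General solution: 3x^4y^2 - x^4y - x^2y^4 + 3x^4y^4 = C.


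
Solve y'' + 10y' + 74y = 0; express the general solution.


Characteristic equation: r² + 10r + 74 = 0.
Discriminant is negative; roots r = -5 ± 7i (complex conjugate pair).
General solution uses e^(α x)(C₁ cos(β x) + C₂ sin(β x)): y = e^(-5x)(C₁cos(7x) + C₂sin(7x)).


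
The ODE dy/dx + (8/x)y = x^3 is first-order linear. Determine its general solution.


P(x) = 8/x ⇒ μ = x^8.
(x^8 y)' = x^11 ⇒ x^8 y = x^12/(12) + C.
Solve for y: y = (1/12)x^4 + C/x^8.


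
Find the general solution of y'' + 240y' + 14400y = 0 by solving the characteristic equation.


Characteristic equation: r² + 240r + 14400 = 0, i.e. (r + 120)² = 0.
Repeated root r = -120; include an x factor for the second linearly independent solution.
General solution: y = (C₁ + C₂x)e^(-120x).


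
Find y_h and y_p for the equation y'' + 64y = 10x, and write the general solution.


Homogeneous: r² + 64 = 0 ⇒ r = ±8i, y_h = C₁cos(8x) + C₂sin(8x).
Polynomial forcing; try y_p = Ax + B. Then y_p'' + 64 y_p = 64(Ax + B) = 10x, so B = 0 and A = 5/32.
General solution: y = C₁cos(8x) + C₂sin(8x) + (5/32)x.


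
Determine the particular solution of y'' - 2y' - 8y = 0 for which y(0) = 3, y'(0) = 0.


Characteristic roots of r² - 2r - 8 = 0 are -2, 4.
General solution y = c₁ e^(-2x) + c₂ e^(4x).
Apply y(0) = 3: c₁ + c₂ = 3. Apply y'(0) = 0: -2 c₁ + 4 c₂ = 0.
Solve: c₁ = 2, c₂ = 1.
Particular solution: y = 2e^(-2x) + e^(4x).


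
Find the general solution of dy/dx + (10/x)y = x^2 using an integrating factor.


P(x) = 10/x ⇒ μ = x^10.
(x^10 y)' = x^12 ⇒ x^10 y = x^13/(13) + C.
Solve for y: y = (1/13)x^3 + C/x^10.


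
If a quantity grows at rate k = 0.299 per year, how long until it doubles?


Exponential growth: P(t) = P₀ e^(0.299t). Set P(t)/P₀ = 2: e^(0.299t) = 2.
Solve: t = ln(2)/0.299 ≈ 2.32 years.


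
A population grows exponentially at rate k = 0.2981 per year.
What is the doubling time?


Exponential growth: P(t) = P₀ e^(0.2981t). Set P(t)/P₀ = 2: e^(0.2981t) = 2.
Solve: t = ln(2)/0.2981 ≈ 2.33 years.


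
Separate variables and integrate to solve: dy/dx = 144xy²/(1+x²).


Separate: dy/y² = 144x/(1+x²) dx.
Integrate LHS: ∫ dy/y² = -1/y.
Integrate RHS via u = 1+x²: 72ln(1+x²) + C.
Result: -1/y = 72ln(1+x²) + C.


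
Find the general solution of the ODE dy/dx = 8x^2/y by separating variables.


Separate variables: y dy = 8x^2 dx.
Integrate both sides: y²/2 = (8/3)x^3 + C₀.
Multiply by 2: y² = (16/3)x^3 + C.


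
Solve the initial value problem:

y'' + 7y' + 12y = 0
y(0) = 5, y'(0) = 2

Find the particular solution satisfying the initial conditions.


Characteristic roots of r² + 7r + 12 = 0 are -4, -3.
General solution y = c₁ e^(-4x) + c₂ e^(-3x).
Apply y(0) = 5: c₁ + c₂ = 5. Apply y'(0) = 2: -4 c₁ - 3 c₂ = 2.
Solve: c₁ = -17, c₂ = 22.
Particular solution: y = -17e^(-4x) + 22e^(-3x).


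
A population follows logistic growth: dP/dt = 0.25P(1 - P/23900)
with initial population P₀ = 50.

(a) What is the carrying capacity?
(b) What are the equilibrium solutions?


Logistic ODE dP/dt = 0.25P(1 - P/23900) has equilibria where dP/dt = 0, i.e. P = 0 or P = 23900.
The coefficient (1 - P/K) = 0 when P = K, identifying K = 23900 as the carrying capacity.
(a) K = 23900; (b) equilibria P = 0 and P = 23900.


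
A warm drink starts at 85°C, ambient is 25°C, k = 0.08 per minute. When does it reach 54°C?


From T(t) = T_a + (T₀ - T_a)e^(-kt), set T(t) = 54:
(54 - 25) / (85 - 25) = e^(-0.08t), so t = -ln(0.483)/0.08 ≈ 9.1 minutes.


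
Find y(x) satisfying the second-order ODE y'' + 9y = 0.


Characteristic equation: r² + 9 = 0.
Discriminant is negative; roots r = 0 ± 3i (complex conjugate pair).
General solution uses e^(α x)(C₁ cos(β x) + C₂ sin(β x)): y = C₁cos(3x) + C₂sin(3x).


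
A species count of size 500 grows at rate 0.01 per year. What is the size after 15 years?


The ODE dP/dt = 0.01P has solution P(t) = P(0)e^(0.01t).
Substitute P(0) = 500 and t = 15: P(15) = 500 e^(0.15) ≈ 581.


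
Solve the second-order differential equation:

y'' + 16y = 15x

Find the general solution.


Homogeneous: r² + 16 = 0 ⇒ r = ±4i, y_h = C₁cos(4x) + C₂sin(4x).
Polynomial forcing; try y_p = Ax + B. Then y_p'' + 16 y_p = 16(Ax + B) = 15x, so B = 0 and A = 15/16.
General solution: y = C₁cos(4x) + C₂sin(4x) + (15/16)x.


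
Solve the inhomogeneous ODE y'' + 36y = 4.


Homogeneous part: r² + 36 = 0 ⇒ r = ±6i, so y_h = C₁cos(6x) + C₂sin(6x).
Try constant y_p = A; plug in: 36A = 4 ⇒ A = 1/9.
General solution: y = C₁cos(6x) + C₂sin(6x) + 1/9.


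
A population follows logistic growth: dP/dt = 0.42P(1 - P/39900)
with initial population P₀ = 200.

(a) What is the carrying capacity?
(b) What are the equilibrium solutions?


Logistic ODE dP/dt = 0.42P(1 - P/39900) has equilibria where dP/dt = 0, i.e. P = 0 or P = 39900.
The coefficient (1 - P/K) = 0 when P = K, identifying K = 39900 as the carrying capacity.
(a) K = 39900; (b) equilibria P = 0 and P = 39900.


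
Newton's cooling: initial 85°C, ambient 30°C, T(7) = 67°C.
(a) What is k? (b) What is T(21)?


Newton's law: T(t) = T_a + (T₀ - T_a)e^(-kt).
(a) Use T(7) = 67: (67 - 30)/(85 - 30) = e^(-k·7), so k = -ln(0.673)/7 ≈ 0.0566.
(b) Apply k to t = 21: T(21) = 30 + (55)e^(-1.189) ≈ 46.7°C.


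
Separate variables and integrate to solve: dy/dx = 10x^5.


Integrate both sides with respect to x: y = ∫ 10x^5 dx = (5/3)x^6 + C.


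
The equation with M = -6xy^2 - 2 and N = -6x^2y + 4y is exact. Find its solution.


Check exactness: ∂M/∂y = -12xy and ∂N/∂x = -12xy; equal, so the equation is exact.
Integrate M with respect to x (treating y as constant): ∫M dx = -3x^2y^2 - 2x + h(y).
Differentiate w.r.t. y and set equal to N: the x-dependent terms already match, leaving h'(y) = 4y. Integrate: h(y) = 2y^2.
So F(x,y) = -3x^2y^2 + 2y^2 - 2x.
General solution: -3x^2y^2 + 2y^2 - 2x = C.


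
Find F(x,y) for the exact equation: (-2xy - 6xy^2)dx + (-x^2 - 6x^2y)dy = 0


Check exactness: ∂M/∂y = -2x - 12xy and ∂N/∂x = -2x - 12xy; equal, so the equation is exact.
Integrate M with respect to x (treating y as constant): ∫M dx = -x^2y - 3x^2y^2 + h(y).
Differentiate w.r.t. y and set equal to N: all terms match, so h'(y) = 0 and h is a constant absorbed into C.
General solution: -x^2y - 3x^2y^2 = C.


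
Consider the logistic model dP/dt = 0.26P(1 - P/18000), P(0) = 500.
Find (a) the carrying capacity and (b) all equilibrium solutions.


Logistic ODE dP/dt = 0.26P(1 - P/18000) has equilibria where dP/dt = 0, i.e. P = 0 or P = 18000.
The coefficient (1 - P/K) = 0 when P = K, identifying K = 18000 as the carrying capacity.
(a) K = 18000; (b) equilibria P = 0 and P = 18000.


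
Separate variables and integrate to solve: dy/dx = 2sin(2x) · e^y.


Separate: e^(-y) dy = 2sin(2x) dx.
Integrate: -e^(-y) = -cos(2x) + C₀.
Rearrange: e^(-y) = cos(2x) + C.


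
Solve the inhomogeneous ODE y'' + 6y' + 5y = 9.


Characteristic roots of r² + 6r + 5 = 0 are -5, -1.
y_h = C₁e^(-5x) + C₂e^(-x).
Constant forcing; try y_p = A. Then 5A = 9 ⇒ A = 9/5.
General solution: y = C₁e^(-5x) + C₂e^(-x) + 9/5.


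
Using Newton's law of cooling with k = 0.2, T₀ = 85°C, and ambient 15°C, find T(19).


Newton's law: dT/dt = -k(T - T_a) has solution T(t) = T_a + (T₀ - T_a)e^(-kt).
Plug in T_a = 15, T₀ = 85, k = 0.2, t = 19: T(19) = 15 + (70)e^(-3.80) ≈ 16.6°C.


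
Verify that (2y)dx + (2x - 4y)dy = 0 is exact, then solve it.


Check exactness: ∂M/∂y = 2 and ∂N/∂x = 2; equal, so the equation is exact.
Integrate M with respect to x (treating y as constant): ∫M dx = 2xy + h(y).
Differentiate w.r.t. y and set equal to N: the x-dependent terms already match, leaving h'(y) = -4y. Integrate: h(y) = -2y^2.
So F(x,y) = 2xy - 2y^2.
General solution: 2xy - 2y^2 = C.


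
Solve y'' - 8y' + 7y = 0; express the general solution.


Characteristic equation: r² - 8r + 7 = 0.
Factor: (r - 7)(r - 1) = 0 ⇒ r = 7, 1 (distinct real).
General solution: y = C₁e^(7x) + C₂e^(x).


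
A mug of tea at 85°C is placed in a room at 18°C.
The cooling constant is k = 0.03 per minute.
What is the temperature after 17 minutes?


Newton's law: dT/dt = -k(T - T_a) has solution T(t) = T_a + (T₀ - T_a)e^(-kt).
Plug in T_a = 18, T₀ = 85, k = 0.03, t = 17: T(17) = 18 + (67)e^(-0.51) ≈ 58.2°C.


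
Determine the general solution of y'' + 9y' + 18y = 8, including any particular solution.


Characteristic roots of r² + 9r + 18 = 0 are -6, -3.
y_h = C₁e^(-6x) + C₂e^(-3x).
Constant forcing; try y_p = A. Then 18A = 8 ⇒ A = 4/9.
General solution: y = C₁e^(-6x) + C₂e^(-3x) + 4/9.


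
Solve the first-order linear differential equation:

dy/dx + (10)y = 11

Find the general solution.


P(x) = 10, Q(x) = 11; integrating factor μ = e^(10x).
(μ y)' = 11e^(10x) ⇒ μ y = (11/10)e^(10x) + C.
Divide by μ: y = 11/10 + Ce^(-10x).


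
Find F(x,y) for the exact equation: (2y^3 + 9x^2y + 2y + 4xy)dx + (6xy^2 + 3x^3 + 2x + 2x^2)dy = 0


Check exactness: ∂M/∂y = 6y^2 + 9x^2 + 2 + 4x and ∂N/∂x = 6y^2 + 9x^2 + 2 + 4x; equal, so the equation is exact.
Integrate M with respect to x (treating y as constant): ∫M dx = 2xy^3 + 3x^3y + 2xy + 2x^2y + h(y).
Differentiate w.r.t. y and set equal to N: all terms match, so h'(y) = 0 and h is a constant absorbed into C.
General solution: 2xy^3 + 3x^3y + 2xy + 2x^2y = C.


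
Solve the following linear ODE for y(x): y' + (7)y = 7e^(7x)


P(x) = 7 ⇒ μ = e^(7x).
(μ y)' = 7e^(14x) ⇒ μ y = (7/14)e^(14x) + C.
Divide by μ: y = (1/2)e^(7x) + Ce^(-7x).


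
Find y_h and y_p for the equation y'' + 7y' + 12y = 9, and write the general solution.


Characteristic roots of r² + 7r + 12 = 0 are -4, -3.
y_h = C₁e^(-4x) + C₂e^(-3x).
Constant forcing; try y_p = A. Then 12A = 9 ⇒ A = 3/4.
General solution: y = C₁e^(-4x) + C₂e^(-3x) + 3/4.


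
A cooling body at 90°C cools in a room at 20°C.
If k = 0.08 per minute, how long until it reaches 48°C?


From T(t) = T_a + (T₀ - T_a)e^(-kt), set T(t) = 48:
(48 - 20) / (90 - 20) = e^(-0.08t), so t = -ln(0.400)/0.08 ≈ 11.5 minutes.


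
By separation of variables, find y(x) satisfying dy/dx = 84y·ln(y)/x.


Separate: dy/[y ln(y)] = 84 dx/x.
Substitute u = ln(y): du/u = 84 dx/x.
Integrate: ln|ln(y)| = 84ln|x| + C₀, hence ln(y) = C·x^84.


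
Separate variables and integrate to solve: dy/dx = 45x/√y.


Separate: √y dy = 45x dx.
Integrate: (2/3)y^(3/2) = (45/2)x² + C.


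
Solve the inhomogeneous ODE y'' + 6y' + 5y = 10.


Characteristic roots of r² + 6r + 5 = 0 are -1, -5.
y_h = C₁e^(-x) + C₂e^(-5x).
Constant forcing; try y_p = A. Then 5A = 10 ⇒ A = 2.
General solution: y = C₁e^(-x) + C₂e^(-5x) + 2.


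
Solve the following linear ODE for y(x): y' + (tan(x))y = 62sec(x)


P(x) = tan(x) ⇒ μ = e^(∫tan(x)dx) = sec(x).
(sec(x) y)' = 62sec²(x) ⇒ sec(x) y = 62tan(x) + C.
Multiply by cos(x): y = 62sin(x) + C·cos(x).


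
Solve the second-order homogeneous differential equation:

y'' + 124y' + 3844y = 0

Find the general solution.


Characteristic equation: r² + 124r + 3844 = 0, i.e. (r + 62)² = 0.
Repeated root r = -62; include an x factor for the second linearly independent solution.
General solution: y = (C₁ + C₂x)e^(-62x).


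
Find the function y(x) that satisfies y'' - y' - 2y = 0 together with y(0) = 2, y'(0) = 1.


Characteristic roots of r² - r - 2 = 0 are 2, -1.
General solution y = c₁ e^(2x) + c₂ e^(-x).
Apply y(0) = 2: c₁ + c₂ = 2. Apply y'(0) = 1: 2 c₁ - 1 c₂ = 1.
Solve: c₁ = 1, c₂ = 1.
Particular solution: y = e^(2x) + e^(-x).


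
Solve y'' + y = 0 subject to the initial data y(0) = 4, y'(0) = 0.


Characteristic roots of r² + 1 = 0 are ±1i, so y = C₁cos(x) + C₂sin(x).
Apply y(0) = 4: C₁ = 4. Differentiate and apply y'(0) = 0: 1·C₂ = 0, so C₂ = 0.
Particular solution: y = 4cos(x).


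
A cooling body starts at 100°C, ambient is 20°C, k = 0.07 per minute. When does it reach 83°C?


From T(t) = T_a + (T₀ - T_a)e^(-kt), set T(t) = 83:
(83 - 20) / (100 - 20) = e^(-0.07t), so t = -ln(0.787)/0.07 ≈ 3.4 minutes.


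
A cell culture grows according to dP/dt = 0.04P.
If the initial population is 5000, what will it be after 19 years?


The ODE dP/dt = 0.04P has solution P(t) = P(0)e^(0.04t).
Substitute P(0) = 5000 and t = 19: P(19) = 5000 e^(0.76) ≈ 10691.


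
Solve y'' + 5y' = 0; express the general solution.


Characteristic equation: r² + 5r = 0.
Factor: (r + 5)(r - 0) = 0 ⇒ r = -5, 0 (distinct real).
General solution: y = C₁e^(-5x) + C₂.


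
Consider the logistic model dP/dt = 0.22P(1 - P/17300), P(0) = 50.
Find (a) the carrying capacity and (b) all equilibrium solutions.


Logistic ODE dP/dt = 0.22P(1 - P/17300) has equilibria where dP/dt = 0, i.e. P = 0 or P = 17300.
The coefficient (1 - P/K) = 0 when P = K, identifying K = 17300 as the carrying capacity.
(a) K = 17300; (b) equilibria P = 0 and P = 17300.


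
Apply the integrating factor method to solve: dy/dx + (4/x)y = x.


P(x) = 4/x ⇒ μ = x^4.
(x^4 y)' = x^5 ⇒ x^4 y = x^6/(6) + C.
Solve for y: y = (1/6)x^2 + C/x^4.


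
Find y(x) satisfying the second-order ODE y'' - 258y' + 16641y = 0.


Characteristic equation: r² - 258r + 16641 = 0, i.e. (r - 129)² = 0.
Repeated root r = 129; include an x factor for the second linearly independent solution.
General solution: y = (C₁ + C₂x)e^(129x).


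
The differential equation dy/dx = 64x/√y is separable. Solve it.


Separate: √y dy = 64x dx.
Integrate: (2/3)y^(3/2) = 32x² + C.


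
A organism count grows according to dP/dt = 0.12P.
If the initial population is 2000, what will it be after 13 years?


The ODE dP/dt = 0.12P has solution P(t) = P(0)e^(0.12t).
Substitute P(0) = 2000 and t = 13: P(13) = 2000 e^(1.56) ≈ 9518.


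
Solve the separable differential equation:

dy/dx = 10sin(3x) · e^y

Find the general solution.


Separate: e^(-y) dy = 10sin(3x) dx.
Integrate: -e^(-y) = -(10/3)cos(3x) + C₀.
Rearrange: e^(-y) = (10/3)cos(3x) + C.


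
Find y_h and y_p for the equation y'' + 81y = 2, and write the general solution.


Homogeneous part: r² + 81 = 0 ⇒ r = ±9i, so y_h = C₁cos(9x) + C₂sin(9x).
Try constant y_p = A; plug in: 81A = 2 ⇒ A = 2/81.
General solution: y = C₁cos(9x) + C₂sin(9x) + 2/81.


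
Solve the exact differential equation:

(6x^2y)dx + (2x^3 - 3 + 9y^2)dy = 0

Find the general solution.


Check exactness: ∂M/∂y = 6x^2 and ∂N/∂x = 6x^2; equal, so the equation is exact.
Integrate M with respect to x (treating y as constant): ∫M dx = 2x^3y + h(y).
Differentiate w.r.t. y and set equal to N: the x-dependent terms already match, leaving h'(y) = -3 + 9y^2. Integrate: h(y) = -3y + 3y^3.
So F(x,y) = 2x^3y - 3y + 3y^3.
General solution: 2x^3y - 3y + 3y^3 = C.


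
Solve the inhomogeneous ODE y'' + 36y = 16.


Homogeneous part: r² + 36 = 0 ⇒ r = ±6i, so y_h = C₁cos(6x) + C₂sin(6x).
Try constant y_p = A; plug in: 36A = 16 ⇒ A = 4/9.
General solution: y = C₁cos(6x) + C₂sin(6x) + 4/9.


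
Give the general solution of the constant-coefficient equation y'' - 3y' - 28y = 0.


Characteristic equation: r² - 3r - 28 = 0.
Factor: (r + 4)(r - 7) = 0 ⇒ r = -4, 7 (distinct real).
General solution: y = C₁e^(-4x) + C₂e^(7x).


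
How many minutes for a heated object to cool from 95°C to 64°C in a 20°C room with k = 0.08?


From T(t) = T_a + (T₀ - T_a)e^(-kt), set T(t) = 64:
(64 - 20) / (95 - 20) = e^(-0.08t), so t = -ln(0.587)/0.08 ≈ 6.7 minutes.


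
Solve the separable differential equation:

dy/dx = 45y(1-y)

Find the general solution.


Separate: dy/[y(1-y)] = 45 dx.
Partial fractions: 1/[y(1-y)] = 1/y + 1/(1-y).
Integrate: ln|y/(1-y)| = 45x + C₀.
Solve for y: y = 1/(1 + Ce^(-45x)).


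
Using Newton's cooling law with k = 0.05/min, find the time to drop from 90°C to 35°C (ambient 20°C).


From T(t) = T_a + (T₀ - T_a)e^(-kt), set T(t) = 35:
(35 - 20) / (90 - 20) = e^(-0.05t), so t = -ln(0.214)/0.05 ≈ 30.8 minutes.


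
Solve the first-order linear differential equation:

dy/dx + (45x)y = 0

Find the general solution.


P(x) = 45x ⇒ μ = e^((45/2)x²).
Q(x) = 0 so μ y is constant: y = Ce^(-(45/2)x²).


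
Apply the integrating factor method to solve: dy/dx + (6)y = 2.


P(x) = 6, Q(x) = 2; integrating factor μ = e^(6x).
(μ y)' = 2e^(6x) ⇒ μ y = (1/3)e^(6x) + C.
Divide by μ: y = 1/3 + Ce^(-6x).


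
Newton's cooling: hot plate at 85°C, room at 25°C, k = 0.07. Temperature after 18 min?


Newton's law: dT/dt = -k(T - T_a) has solution T(t) = T_a + (T₀ - T_a)e^(-kt).
Plug in T_a = 25, T₀ = 85, k = 0.07, t = 18: T(18) = 25 + (60)e^(-1.26) ≈ 42.0°C.


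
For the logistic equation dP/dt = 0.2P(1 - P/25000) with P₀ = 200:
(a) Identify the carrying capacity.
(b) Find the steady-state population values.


Logistic ODE dP/dt = 0.2P(1 - P/25000) has equilibria where dP/dt = 0, i.e. P = 0 or P = 25000.
The coefficient (1 - P/K) = 0 when P = K, identifying K = 25000 as the carrying capacity.
(a) K = 25000; (b) equilibria P = 0 and P = 25000.


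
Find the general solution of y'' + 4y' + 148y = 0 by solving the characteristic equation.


Characteristic equation: r² + 4r + 148 = 0.
Discriminant is negative; roots r = -2 ± 12i (complex conjugate pair).
General solution uses e^(α x)(C₁ cos(β x) + C₂ sin(β x)): y = e^(-2x)(C₁cos(12x) + C₂sin(12x)).


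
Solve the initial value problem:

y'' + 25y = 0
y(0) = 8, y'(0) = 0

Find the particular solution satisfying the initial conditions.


Characteristic roots of r² + 25 = 0 are ±5i, so y = C₁cos(5x) + C₂sin(5x).
Apply y(0) = 8: C₁ = 8. Differentiate and apply y'(0) = 0: 5·C₂ = 0, so C₂ = 0.
Particular solution: y = 8cos(5x).


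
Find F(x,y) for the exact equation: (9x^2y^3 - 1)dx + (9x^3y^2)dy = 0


Check exactness: ∂M/∂y = 27x^2y^2 and ∂N/∂x = 27x^2y^2; equal, so the equation is exact.
Integrate M with respect to x (treating y as constant): ∫M dx = 3x^3y^3 - x + h(y).
Differentiate w.r.t. y and set equal to N: all terms match, so h'(y) = 0 and h is a constant absorbed into C.
General solution: 3x^3y^3 - x = C.


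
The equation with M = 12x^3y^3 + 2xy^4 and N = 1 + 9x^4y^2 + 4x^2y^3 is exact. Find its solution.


Check exactness: ∂M/∂y = 36x^3y^2 + 8xy^3 and ∂N/∂x = 36x^3y^2 + 8xy^3; equal, so the equation is exact.
Integrate M with respect to x (treating y as constant): ∫M dx = 3x^4y^3 + x^2y^4 + h(y).
Differentiate w.r.t. y and set equal to N: the x-dependent terms already match, leaving h'(y) = 1. Integrate: h(y) = y.
So F(x,y) = y + 3x^4y^3 + x^2y^4.
General solution: y + 3x^4y^3 + x^2y^4 = C.


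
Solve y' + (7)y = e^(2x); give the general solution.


P(x) = 7 ⇒ μ = e^(7x).
(μ y)' = e^(9x) ⇒ μ y = e^(9x)/9 + C.
Divide by μ: y = (1/9)e^(2x) + Ce^(-7x).


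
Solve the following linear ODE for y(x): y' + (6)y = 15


P(x) = 6, Q(x) = 15; integrating factor μ = e^(6x).
(μ y)' = 15e^(6x) ⇒ μ y = (5/2)e^(6x) + C.
Divide by μ: y = 5/2 + Ce^(-6x).


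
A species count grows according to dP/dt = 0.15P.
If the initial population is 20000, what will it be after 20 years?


The ODE dP/dt = 0.15P has solution P(t) = P(0)e^(0.15t).
Substitute P(0) = 20000 and t = 20: P(20) = 20000 e^(3.00) ≈ 401711.


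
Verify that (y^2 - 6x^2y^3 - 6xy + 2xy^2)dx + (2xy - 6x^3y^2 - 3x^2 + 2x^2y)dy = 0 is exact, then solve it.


Check exactness: ∂M/∂y = 2y - 18x^2y^2 - 6x + 4xy and ∂N/∂x = 2y - 18x^2y^2 - 6x + 4xy; equal, so the equation is exact.
Integrate M with respect to x (treating y as constant): ∫M dx = xy^2 - 2x^3y^3 - 3x^2y + x^2y^2 + h(y).
Differentiate w.r.t. y and set equal to N: all terms match, so h'(y) = 0 and h is a constant absorbed into C.
General solution: xy^2 - 2x^3y^3 - 3x^2y + x^2y^2 = C.


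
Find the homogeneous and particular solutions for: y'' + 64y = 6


Homogeneous part: r² + 64 = 0 ⇒ r = ±8i, so y_h = C₁cos(8x) + C₂sin(8x).
Try constant y_p = A; plug in: 64A = 6 ⇒ A = 3/32.
General solution: y = C₁cos(8x) + C₂sin(8x) + 3/32.


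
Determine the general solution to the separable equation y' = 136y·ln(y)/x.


Separate: dy/[y ln(y)] = 136 dx/x.
Substitute u = ln(y): du/u = 136 dx/x.
Integrate: ln|ln(y)| = 136ln|x| + C₀, hence ln(y) = C·x^136.


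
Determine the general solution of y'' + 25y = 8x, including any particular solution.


Homogeneous: r² + 25 = 0 ⇒ r = ±5i, y_h = C₁cos(5x) + C₂sin(5x).
Polynomial forcing; try y_p = Ax + B. Then y_p'' + 25 y_p = 25(Ax + B) = 8x, so B = 0 and A = 8/25.
General solution: y = C₁cos(5x) + C₂sin(5x) + (8/25)x.


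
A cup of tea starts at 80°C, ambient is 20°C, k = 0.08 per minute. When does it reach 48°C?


From T(t) = T_a + (T₀ - T_a)e^(-kt), set T(t) = 48:
(48 - 20) / (80 - 20) = e^(-0.08t), so t = -ln(0.467)/0.08 ≈ 9.5 minutes.


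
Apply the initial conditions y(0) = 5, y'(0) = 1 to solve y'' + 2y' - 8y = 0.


Characteristic roots of r² + 2r - 8 = 0 are 2, -4.
General solution y = c₁ e^(2x) + c₂ e^(-4x).
Apply y(0) = 5: c₁ + c₂ = 5. Apply y'(0) = 1: 2 c₁ - 4 c₂ = 1.
Solve: c₁ = 7/2, c₂ = 3/2.
Particular solution: y = (7/2)e^(2x) + (3/2)e^(-4x).


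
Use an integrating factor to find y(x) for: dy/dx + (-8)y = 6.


P(x) = -8 ⇒ μ = e^(-8x).
(μ y)' = 6e^(-8x) ⇒ μ y = -(3/4)e^(-8x) + C.
Divide by μ: y = -3/4 + Ce^(8x).


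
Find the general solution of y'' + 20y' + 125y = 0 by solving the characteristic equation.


Characteristic equation: r² + 20r + 125 = 0.
Discriminant is negative; roots r = -10 ± 5i (complex conjugate pair).
General solution uses e^(α x)(C₁ cos(β x) + C₂ sin(β x)): y = e^(-10x)(C₁cos(5x) + C₂sin(5x)).


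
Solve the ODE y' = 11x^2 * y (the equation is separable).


Separate variables: dy/y = 11x^2 dx.
Integrate: ln|y| = (11/3)x^3 + C₀.
Exponentiate: y = Ce^((11/3)x^3).


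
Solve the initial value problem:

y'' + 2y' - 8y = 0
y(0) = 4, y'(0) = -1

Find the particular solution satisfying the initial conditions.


Characteristic roots of r² + 2r - 8 = 0 are 2, -4.
General solution y = c₁ e^(2x) + c₂ e^(-4x).
Apply y(0) = 4: c₁ + c₂ = 4. Apply y'(0) = -1: 2 c₁ - 4 c₂ = -1.
Solve: c₁ = 5/2, c₂ = 3/2.
Particular solution: y = (5/2)e^(2x) + (3/2)e^(-4x).


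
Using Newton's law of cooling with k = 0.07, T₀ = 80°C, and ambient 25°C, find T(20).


Newton's law: dT/dt = -k(T - T_a) has solution T(t) = T_a + (T₀ - T_a)e^(-kt).
Plug in T_a = 25, T₀ = 80, k = 0.07, t = 20: T(20) = 25 + (55)e^(-1.40) ≈ 38.6°C.


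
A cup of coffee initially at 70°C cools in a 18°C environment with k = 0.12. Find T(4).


Newton's law: dT/dt = -k(T - T_a) has solution T(t) = T_a + (T₀ - T_a)e^(-kt).
Plug in T_a = 18, T₀ = 70, k = 0.12, t = 4: T(4) = 18 + (52)e^(-0.48) ≈ 50.2°C.


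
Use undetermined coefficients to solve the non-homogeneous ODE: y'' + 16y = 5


Homogeneous part: r² + 16 = 0 ⇒ r = ±4i, so y_h = C₁cos(4x) + C₂sin(4x).
Try constant y_p = A; plug in: 16A = 5 ⇒ A = 5/16.
General solution: y = C₁cos(4x) + C₂sin(4x) + 5/16.


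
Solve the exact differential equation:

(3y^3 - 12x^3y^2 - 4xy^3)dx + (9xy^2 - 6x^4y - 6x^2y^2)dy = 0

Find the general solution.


Check exactness: ∂M/∂y = 9y^2 - 24x^3y - 12xy^2 and ∂N/∂x = 9y^2 - 24x^3y - 12xy^2; equal, so the equation is exact.
Integrate M with respect to x (treating y as constant): ∫M dx = 3xy^3 - 3x^4y^2 - 2x^2y^3 + h(y).
Differentiate w.r.t. y and set equal to N: all terms match, so h'(y) = 0 and h is a constant absorbed into C.
General solution: 3xy^3 - 3x^4y^2 - 2x^2y^3 = C.


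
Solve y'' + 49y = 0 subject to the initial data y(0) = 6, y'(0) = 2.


Characteristic roots of r² + 49 = 0 are ±7i, so y = C₁cos(7x) + C₂sin(7x).
Apply y(0) = 6: C₁ = 6. Differentiate and apply y'(0) = 2: 7·C₂ = 2, so C₂ = 2/7.
Particular solution: y = 6cos(7x) + (2/7)sin(7x).


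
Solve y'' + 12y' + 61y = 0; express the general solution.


Characteristic equation: r² + 12r + 61 = 0.
Discriminant is negative; roots r = -6 ± 5i (complex conjugate pair).
General solution uses e^(α x)(C₁ cos(β x) + C₂ sin(β x)): y = e^(-6x)(C₁cos(5x) + C₂sin(5x)).


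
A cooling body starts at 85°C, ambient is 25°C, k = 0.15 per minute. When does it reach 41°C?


From T(t) = T_a + (T₀ - T_a)e^(-kt), set T(t) = 41:
(41 - 25) / (85 - 25) = e^(-0.15t), so t = -ln(0.267)/0.15 ≈ 8.8 minutes.


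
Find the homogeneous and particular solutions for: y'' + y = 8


Homogeneous part: r² + 1 = 0 ⇒ r = ±1i, so y_h = C₁cos(x) + C₂sin(x).
Try constant y_p = A; plug in: 1A = 8 ⇒ A = 8.
General solution: y = C₁cos(x) + C₂sin(x) + 8.


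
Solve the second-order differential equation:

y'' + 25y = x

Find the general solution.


Homogeneous: r² + 25 = 0 ⇒ r = ±5i, y_h = C₁cos(5x) + C₂sin(5x).
Polynomial forcing; try y_p = Ax + B. Then y_p'' + 25 y_p = 25(Ax + B) = x, so B = 0 and A = 1/25.
General solution: y = C₁cos(5x) + C₂sin(5x) + (1/25)x.


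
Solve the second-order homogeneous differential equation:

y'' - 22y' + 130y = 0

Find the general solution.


Characteristic equation: r² - 22r + 130 = 0.
Discriminant is negative; roots r = 11 ± 3i (complex conjugate pair).
General solution uses e^(α x)(C₁ cos(β x) + C₂ sin(β x)): y = e^(11x)(C₁cos(3x) + C₂sin(3x)).


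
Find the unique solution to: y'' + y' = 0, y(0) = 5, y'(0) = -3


Characteristic roots of r² + r = 0 are -1, 0.
General solution y = c₁ e^(-x) + c₂.
Apply y(0) = 5: c₁ + c₂ = 5. Apply y'(0) = -3: -1 c₁ + 0 c₂ = -3.
Solve: c₁ = 3, c₂ = 2.
Particular solution: y = 3e^(-x) + 2.


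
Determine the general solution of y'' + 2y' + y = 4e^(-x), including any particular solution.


Characteristic polynomial (r + 1)² = 0; repeated root r = -1.
y_h = (C₁ + C₂x)e^(-x). Forcing matches the repeated root (resonance), so try y_p = Ax² e^(-x).
Substitute and solve for A: 2A = 4, so A = 2.
General solution: y = (C₁ + C₂x + 2x²)e^(-x).


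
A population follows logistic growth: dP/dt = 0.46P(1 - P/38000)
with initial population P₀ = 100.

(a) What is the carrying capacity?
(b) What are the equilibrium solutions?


Logistic ODE dP/dt = 0.46P(1 - P/38000) has equilibria where dP/dt = 0, i.e. P = 0 or P = 38000.
The coefficient (1 - P/K) = 0 when P = K, identifying K = 38000 as the carrying capacity.
(a) K = 38000; (b) equilibria P = 0 and P = 38000.


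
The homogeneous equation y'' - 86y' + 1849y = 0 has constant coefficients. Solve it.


Characteristic equation: r² - 86r + 1849 = 0, i.e. (r - 43)² = 0.
Repeated root r = 43; include an x factor for the second linearly independent solution.
General solution: y = (C₁ + C₂x)e^(43x).


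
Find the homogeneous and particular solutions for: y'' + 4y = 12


Homogeneous part: r² + 4 = 0 ⇒ r = ±2i, so y_h = C₁cos(2x) + C₂sin(2x).
Try constant y_p = A; plug in: 4A = 12 ⇒ A = 3.
General solution: y = C₁cos(2x) + C₂sin(2x) + 3.


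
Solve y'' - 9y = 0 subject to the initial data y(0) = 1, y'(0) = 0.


Characteristic roots of r² - 9 = 0 are 3, -3.
General solution y = c₁ e^(3x) + c₂ e^(-3x).
Apply y(0) = 1: c₁ + c₂ = 1. Apply y'(0) = 0: 3 c₁ - 3 c₂ = 0.
Solve: c₁ = 1/2, c₂ = 1/2.
Particular solution: y = (1/2)e^(3x) + (1/2)e^(-3x).


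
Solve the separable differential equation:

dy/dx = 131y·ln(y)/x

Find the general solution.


Separate: dy/[y ln(y)] = 131 dx/x.
Substitute u = ln(y): du/u = 131 dx/x.
Integrate: ln|ln(y)| = 131ln|x| + C₀, hence ln(y) = C·x^131.


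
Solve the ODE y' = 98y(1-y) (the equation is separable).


Separate: dy/[y(1-y)] = 98 dx.
Partial fractions: 1/[y(1-y)] = 1/y + 1/(1-y).
Integrate: ln|y/(1-y)| = 98x + C₀.
Solve for y: y = 1/(1 + Ce^(-98x)).


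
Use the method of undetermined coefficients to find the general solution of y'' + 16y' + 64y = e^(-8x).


Characteristic polynomial (r + 8)² = 0; repeated root r = -8.
y_h = (C₁ + C₂x)e^(-8x). Forcing matches the repeated root (resonance), so try y_p = Ax² e^(-8x).
Substitute and solve for A: 2A = 1, so A = 1/2.
General solution: y = (C₁ + C₂x + (1/2)x²)e^(-8x).


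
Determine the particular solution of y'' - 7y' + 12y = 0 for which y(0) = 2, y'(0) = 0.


Characteristic roots of r² - 7r + 12 = 0 are 4, 3.
General solution y = c₁ e^(4x) + c₂ e^(3x).
Apply y(0) = 2: c₁ + c₂ = 2. Apply y'(0) = 0: 4 c₁ + 3 c₂ = 0.
Solve: c₁ = -6, c₂ = 8.
Particular solution: y = -6e^(4x) + 8e^(3x).


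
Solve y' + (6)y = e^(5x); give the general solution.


P(x) = 6 ⇒ μ = e^(6x).
(μ y)' = e^(11x) ⇒ μ y = e^(11x)/11 + C.
Divide by μ: y = (1/11)e^(5x) + Ce^(-6x).


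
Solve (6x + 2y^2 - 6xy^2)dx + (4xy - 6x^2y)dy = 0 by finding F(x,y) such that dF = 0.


Check exactness: ∂M/∂y = 4y - 12xy and ∂N/∂x = 4y - 12xy; equal, so the equation is exact.
Integrate M with respect to x (treating y as constant): ∫M dx = 3x^2 + 2xy^2 - 3x^2y^2 + h(y).
Differentiate w.r.t. y and set equal to N: all terms match, so h'(y) = 0 and h is a constant absorbed into C.
General solution: 3x^2 + 2xy^2 - 3x^2y^2 = C.


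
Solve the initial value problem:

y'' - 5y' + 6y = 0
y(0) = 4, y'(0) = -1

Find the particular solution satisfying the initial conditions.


Characteristic roots of r² - 5r + 6 = 0 are 2, 3.
General solution y = c₁ e^(2x) + c₂ e^(3x).
Apply y(0) = 4: c₁ + c₂ = 4. Apply y'(0) = -1: 2 c₁ + 3 c₂ = -1.
Solve: c₁ = 13, c₂ = -9.
Particular solution: y = 13e^(2x) - 9e^(3x).


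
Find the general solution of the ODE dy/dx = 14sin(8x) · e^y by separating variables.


Separate: e^(-y) dy = 14sin(8x) dx.
Integrate: -e^(-y) = -(7/4)cos(8x) + C₀.
Rearrange: e^(-y) = (7/4)cos(8x) + C.


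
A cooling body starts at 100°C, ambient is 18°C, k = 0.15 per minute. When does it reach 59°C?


From T(t) = T_a + (T₀ - T_a)e^(-kt), set T(t) = 59:
(59 - 18) / (100 - 18) = e^(-0.15t), so t = -ln(0.500)/0.15 ≈ 4.6 minutes.


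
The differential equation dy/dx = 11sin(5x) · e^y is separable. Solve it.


Separate: e^(-y) dy = 11sin(5x) dx.
Integrate: -e^(-y) = -(11/5)cos(5x) + C₀.
Rearrange: e^(-y) = (11/5)cos(5x) + C.


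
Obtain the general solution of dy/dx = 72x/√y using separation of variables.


Separate: √y dy = 72x dx.
Integrate: (2/3)y^(3/2) = 36x² + C.


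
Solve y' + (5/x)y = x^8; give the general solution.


P(x) = 5/x ⇒ μ = x^5.
(x^5 y)' = x^13 ⇒ x^5 y = x^14/(14) + C.
Solve for y: y = (1/14)x^9 + C/x^5.


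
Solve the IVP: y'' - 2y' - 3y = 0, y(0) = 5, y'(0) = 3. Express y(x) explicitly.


Characteristic roots of r² - 2r - 3 = 0 are -1, 3.
General solution y = c₁ e^(-x) + c₂ e^(3x).
Apply y(0) = 5: c₁ + c₂ = 5. Apply y'(0) = 3: -1 c₁ + 3 c₂ = 3.
Solve: c₁ = 3, c₂ = 2.
Particular solution: y = 3e^(-x) + 2e^(3x).


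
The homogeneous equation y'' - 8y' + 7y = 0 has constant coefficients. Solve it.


Characteristic equation: r² - 8r + 7 = 0.
Factor: (r - 7)(r - 1) = 0 ⇒ r = 7, 1 (distinct real).
General solution: y = C₁e^(7x) + C₂e^(x).


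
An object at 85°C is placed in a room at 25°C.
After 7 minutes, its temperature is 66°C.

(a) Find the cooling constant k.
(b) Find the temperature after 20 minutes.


Newton's law: T(t) = T_a + (T₀ - T_a)e^(-kt).
(a) Use T(7) = 66: (66 - 25)/(85 - 25) = e^(-k·7), so k = -ln(0.683)/7 ≈ 0.0544.
(b) Apply k to t = 20: T(20) = 25 + (60)e^(-1.088) ≈ 45.2°C.


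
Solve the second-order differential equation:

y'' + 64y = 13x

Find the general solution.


Homogeneous: r² + 64 = 0 ⇒ r = ±8i, y_h = C₁cos(8x) + C₂sin(8x).
Polynomial forcing; try y_p = Ax + B. Then y_p'' + 64 y_p = 64(Ax + B) = 13x, so B = 0 and A = 13/64.
General solution: y = C₁cos(8x) + C₂sin(8x) + (13/64)x.


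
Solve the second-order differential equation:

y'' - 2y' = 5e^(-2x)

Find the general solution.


Characteristic roots of r² - 2r = 0 are 0, 2.
y_h = C₁ + C₂e^(2x).
Forcing exponent -2 is not a characteristic root; try y_p = Ae^(-2x).
Substitute: A·(4 + (-2)·-2 + (0)) = A·8 = 5, so A = 5/8.
General solution: y = C₁ + C₂e^(2x) + (5/8)e^(-2x).


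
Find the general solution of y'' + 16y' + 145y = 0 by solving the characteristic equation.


Characteristic equation: r² + 16r + 145 = 0.
Discriminant is negative; roots r = -8 ± 9i (complex conjugate pair).
General solution uses e^(α x)(C₁ cos(β x) + C₂ sin(β x)): y = e^(-8x)(C₁cos(9x) + C₂sin(9x)).


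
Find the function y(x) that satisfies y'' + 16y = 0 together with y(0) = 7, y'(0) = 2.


Characteristic roots of r² + 16 = 0 are ±4i, so y = C₁cos(4x) + C₂sin(4x).
Apply y(0) = 7: C₁ = 7. Differentiate and apply y'(0) = 2: 4·C₂ = 2, so C₂ = 1/2.
Particular solution: y = 7cos(4x) + (1/2)sin(4x).


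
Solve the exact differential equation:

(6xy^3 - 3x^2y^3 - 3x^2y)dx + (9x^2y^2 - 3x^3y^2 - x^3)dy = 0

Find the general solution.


Check exactness: ∂M/∂y = 18xy^2 - 9x^2y^2 - 3x^2 and ∂N/∂x = 18xy^2 - 9x^2y^2 - 3x^2; equal, so the equation is exact.
Integrate M with respect to x (treating y as constant): ∫M dx = 3x^2y^3 - x^3y^3 - x^3y + h(y).
Differentiate w.r.t. y and set equal to N: all terms match, so h'(y) = 0 and h is a constant absorbed into C.
General solution: 3x^2y^3 - x^3y^3 - x^3y = C.


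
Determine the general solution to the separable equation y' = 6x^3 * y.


Separate variables: dy/y = 6x^3 dx.
Integrate: ln|y| = (3/2)x^4 + C₀.
Exponentiate: y = Ce^((3/2)x^4).


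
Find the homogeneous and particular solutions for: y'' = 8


Characteristic polynomial (r - 0)² = 0; repeated root r = 0.
y_h = (C₁ + C₂x). Forcing matches the repeated root (resonance), so try y_p = Ax².
Substitute and solve for A: 2A = 8, so A = 4.
General solution: y = C₁ + C₂x + 4x².


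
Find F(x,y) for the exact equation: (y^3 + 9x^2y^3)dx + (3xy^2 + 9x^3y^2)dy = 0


Check exactness: ∂M/∂y = 3y^2 + 27x^2y^2 and ∂N/∂x = 3y^2 + 27x^2y^2; equal, so the equation is exact.
Integrate M with respect to x (treating y as constant): ∫M dx = xy^3 + 3x^3y^3 + h(y).
Differentiate w.r.t. y and set equal to N: all terms match, so h'(y) = 0 and h is a constant absorbed into C.
General solution: xy^3 + 3x^3y^3 = C.


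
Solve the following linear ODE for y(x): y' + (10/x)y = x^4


P(x) = 10/x ⇒ μ = x^10.
(x^10 y)' = x^10·x^4 = x^14.
Integrate: x^10 y = x^15/(15) + C.
Solve for y: y = (1/15)x^5 + C/x^10.


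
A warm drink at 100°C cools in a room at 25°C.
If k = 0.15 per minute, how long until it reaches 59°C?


From T(t) = T_a + (T₀ - T_a)e^(-kt), set T(t) = 59:
(59 - 25) / (100 - 25) = e^(-0.15t), so t = -ln(0.453)/0.15 ≈ 5.3 minutes.


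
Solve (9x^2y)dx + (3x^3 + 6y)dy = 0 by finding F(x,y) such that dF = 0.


Check exactness: ∂M/∂y = 9x^2 and ∂N/∂x = 9x^2; equal, so the equation is exact.
Integrate M with respect to x (treating y as constant): ∫M dx = 3x^3y + h(y).
Differentiate w.r.t. y and set equal to N: the x-dependent terms already match, leaving h'(y) = 6y. Integrate: h(y) = 3y^2.
So F(x,y) = 3x^3y + 3y^2.
General solution: 3x^3y + 3y^2 = C.


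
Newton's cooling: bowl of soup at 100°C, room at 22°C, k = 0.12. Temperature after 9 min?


Newton's law: dT/dt = -k(T - T_a) has solution T(t) = T_a + (T₀ - T_a)e^(-kt).
Plug in T_a = 22, T₀ = 100, k = 0.12, t = 9: T(9) = 22 + (78)e^(-1.08) ≈ 48.5°C.


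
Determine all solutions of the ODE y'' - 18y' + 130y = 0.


Characteristic equation: r² - 18r + 130 = 0.
Discriminant is negative; roots r = 9 ± 7i (complex conjugate pair).
General solution uses e^(α x)(C₁ cos(β x) + C₂ sin(β x)): y = e^(9x)(C₁cos(7x) + C₂sin(7x)).


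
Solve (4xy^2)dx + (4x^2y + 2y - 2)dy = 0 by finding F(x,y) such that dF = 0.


Check exactness: ∂M/∂y = 8xy and ∂N/∂x = 8xy; equal, so the equation is exact.
Integrate M with respect to x (treating y as constant): ∫M dx = 2x^2y^2 + h(y).
Differentiate w.r.t. y and set equal to N: the x-dependent terms already match, leaving h'(y) = 2y - 2. Integrate: h(y) = y^2 - 2y.
So F(x,y) = 2x^2y^2 + y^2 - 2y.
General solution: 2x^2y^2 + y^2 - 2y = C.


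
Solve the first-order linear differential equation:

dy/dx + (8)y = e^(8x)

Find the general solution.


P(x) = 8 ⇒ μ = e^(8x).
(μ y)' = e^(16x) ⇒ μ y = e^(16x)/16 + C.
Divide by μ: y = (1/16)e^(8x) + Ce^(-8x).


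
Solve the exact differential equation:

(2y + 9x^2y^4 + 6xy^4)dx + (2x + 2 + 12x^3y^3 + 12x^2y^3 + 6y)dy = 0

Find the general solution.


Check exactness: ∂M/∂y = 2 + 36x^2y^3 + 24xy^3 and ∂N/∂x = 2 + 36x^2y^3 + 24xy^3; equal, so the equation is exact.
Integrate M with respect to x (treating y as constant): ∫M dx = 2xy + 3x^3y^4 + 3x^2y^4 + h(y).
Differentiate w.r.t. y and set equal to N: the x-dependent terms already match, leaving h'(y) = 2 + 6y. Integrate: h(y) = 2y + 3y^2.
So F(x,y) = 2xy + 2y + 3x^3y^4 + 3x^2y^4 + 3y^2.
General solution: 2xy + 2y + 3x^3y^4 + 3x^2y^4 + 3y^2 = C.


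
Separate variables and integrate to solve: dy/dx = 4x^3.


Integrate both sides with respect to x: y = ∫ 4x^3 dx = x^4 + C.


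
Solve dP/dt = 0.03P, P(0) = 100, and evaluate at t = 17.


The ODE dP/dt = 0.03P has solution P(t) = P(0)e^(0.03t).
Substitute P(0) = 100 and t = 17: P(17) = 100 e^(0.51) ≈ 167.


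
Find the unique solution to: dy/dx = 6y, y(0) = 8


General solution of y' = 6y is y = Ce^(6x).
Apply y(0) = 8: C = 8.
Particular solution: y = 8e^(6x).


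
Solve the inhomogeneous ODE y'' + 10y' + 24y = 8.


Characteristic roots of r² + 10r + 24 = 0 are -4, -6.
y_h = C₁e^(-4x) + C₂e^(-6x).
Constant forcing; try y_p = A. Then 24A = 8 ⇒ A = 1/3.
General solution: y = C₁e^(-4x) + C₂e^(-6x) + 1/3.


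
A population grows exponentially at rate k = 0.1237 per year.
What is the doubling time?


Exponential growth: P(t) = P₀ e^(0.1237t). Set P(t)/P₀ = 2: e^(0.1237t) = 2.
Solve: t = ln(2)/0.1237 ≈ 5.60 years.


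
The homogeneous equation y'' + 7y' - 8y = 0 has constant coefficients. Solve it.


Characteristic equation: r² + 7r - 8 = 0.
Factor: (r + 8)(r - 1) = 0 ⇒ r = -8, 1 (distinct real).
General solution: y = C₁e^(-8x) + C₂e^(x).
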